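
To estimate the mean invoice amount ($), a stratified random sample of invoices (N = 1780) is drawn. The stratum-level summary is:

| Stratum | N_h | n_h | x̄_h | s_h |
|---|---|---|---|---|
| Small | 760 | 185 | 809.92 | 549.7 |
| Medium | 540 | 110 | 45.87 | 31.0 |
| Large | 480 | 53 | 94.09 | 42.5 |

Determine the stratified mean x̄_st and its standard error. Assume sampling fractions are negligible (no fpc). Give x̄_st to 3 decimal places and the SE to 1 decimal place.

x̄_st = Σ W_h x̄_h = (760·809.92 + 540·45.87 + 480·94.09)/1780 = 385.09674
V̂(x̄_st) = Σ W_h² s_h²/n_h, with W_h = N_h/N and N = 1780:
  stratum Small: (760/1780)²·549.7²/185 = 297.76
  stratum Medium: (540/1780)²·31.0²/110 = 0.804041
  stratum Large: (480/1780)²·42.5²/53 = 2.47825
V̂(x̄_st) = 301.043
SE(x̄_st) = √301.043 = 17.3506

x̄_st ≈ 385.097, SE ≈ 17.4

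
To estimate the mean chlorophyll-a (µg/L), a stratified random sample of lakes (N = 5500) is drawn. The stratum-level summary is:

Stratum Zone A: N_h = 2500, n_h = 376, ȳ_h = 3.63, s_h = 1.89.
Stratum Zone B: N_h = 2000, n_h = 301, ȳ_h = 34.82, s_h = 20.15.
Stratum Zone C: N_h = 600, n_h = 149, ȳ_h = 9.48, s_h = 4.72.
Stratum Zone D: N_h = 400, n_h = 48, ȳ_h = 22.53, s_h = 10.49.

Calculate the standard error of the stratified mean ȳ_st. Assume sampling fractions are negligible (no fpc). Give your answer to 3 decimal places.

SE(ȳ_st) ≈ 0.441

V̂(ȳ_st) = Σ W_h² s_h²/n_h, with W_h = N_h/N and N = 5500:
  stratum Zone A: (2500/5500)²·1.89²/376 = 0.00196286
  stratum Zone B: (2000/5500)²·20.15²/301 = 0.178369
  stratum Zone C: (600/5500)²·4.72²/149 = 0.00177941
  stratum Zone D: (400/5500)²·10.49²/48 = 0.0121256
V̂(ȳ_st) = 0.194236
SE(ȳ_st) = √0.194236 = 0.440723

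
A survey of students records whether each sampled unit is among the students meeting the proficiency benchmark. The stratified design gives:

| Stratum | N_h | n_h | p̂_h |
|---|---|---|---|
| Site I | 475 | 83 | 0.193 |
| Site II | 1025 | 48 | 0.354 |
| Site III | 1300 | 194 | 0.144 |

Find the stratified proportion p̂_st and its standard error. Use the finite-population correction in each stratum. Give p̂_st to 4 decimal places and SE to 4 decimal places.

p̂_st ≈ 0.2292, SE ≈ 0.0280

N = 2800; stratum weights W_h = N_h/N.
p̂_st = Σ W_h p̂_h = (475·0.193 + 1025·0.354 + 1300·0.144)/2800 = 0.22919
V̂(p̂_st) = Σ W_h² (1 − n_h/N_h) p̂_h(1−p̂_h)/(n_h−1):
  stratum Site I: (475/2800)²·(1 − 83/475)·0.193·0.807/82 = 4.51108e-05
  stratum Site II: (1025/2800)²·(1 − 48/1025)·0.354·0.646/47 = 0.000621499
  stratum Site III: (1300/2800)²·(1 − 194/1300)·0.144·0.856/193 = 0.000117128
V̂(p̂_st) = 0.000783738; SE = √V̂ = 0.0279953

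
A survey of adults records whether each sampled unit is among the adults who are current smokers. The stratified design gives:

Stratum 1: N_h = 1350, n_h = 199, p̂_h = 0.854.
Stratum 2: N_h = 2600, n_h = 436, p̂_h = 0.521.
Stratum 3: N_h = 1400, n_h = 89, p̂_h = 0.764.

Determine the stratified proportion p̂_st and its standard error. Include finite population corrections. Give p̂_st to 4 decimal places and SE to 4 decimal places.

p̂_st ≈ 0.6686, SE ≈ 0.0167

N = 5350; stratum weights W_h = N_h/N.
p̂_st = Σ W_h p̂_h = (1350·0.854 + 2600·0.521 + 1400·0.764)/5350 = 0.66862
V̂(p̂_st) = Σ W_h² (1 − n_h/N_h) p̂_h(1−p̂_h)/(n_h−1):
  stratum 1: (1350/5350)²·(1 − 199/1350)·0.854·0.146/198 = 3.41859e-05
  stratum 2: (2600/5350)²·(1 − 436/2600)·0.521·0.479/435 = 0.000112773
  stratum 3: (1400/5350)²·(1 − 89/1400)·0.764·0.236/88 = 0.000131385
V̂(p̂_st) = 0.000278344; SE = √V̂ = 0.0166837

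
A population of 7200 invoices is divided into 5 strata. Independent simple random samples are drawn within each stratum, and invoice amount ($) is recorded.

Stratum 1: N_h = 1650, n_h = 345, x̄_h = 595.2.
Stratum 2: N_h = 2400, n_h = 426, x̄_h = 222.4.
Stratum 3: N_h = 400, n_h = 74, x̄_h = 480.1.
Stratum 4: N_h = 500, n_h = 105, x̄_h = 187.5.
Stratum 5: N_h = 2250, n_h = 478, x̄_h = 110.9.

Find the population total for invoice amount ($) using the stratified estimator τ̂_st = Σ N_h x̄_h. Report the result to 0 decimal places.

τ̂_st ≈ 2051155

τ̂_st = Σ N_h x̄_h = 1650·595.2 + 2400·222.4 + 400·480.1 + 500·187.5 + 2250·110.9 = 2051155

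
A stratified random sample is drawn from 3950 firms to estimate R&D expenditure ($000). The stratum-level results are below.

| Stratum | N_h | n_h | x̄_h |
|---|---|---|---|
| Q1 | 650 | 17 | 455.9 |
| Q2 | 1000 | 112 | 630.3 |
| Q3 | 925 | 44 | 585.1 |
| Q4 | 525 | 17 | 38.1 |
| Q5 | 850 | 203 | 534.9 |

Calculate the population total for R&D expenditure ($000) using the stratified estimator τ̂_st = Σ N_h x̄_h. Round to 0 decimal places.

τ̂_st = Σ N_h x̄_h = 650·455.9 + 1000·630.3 + 925·585.1 + 525·38.1 + 850·534.9 = 1942520

τ̂_st ≈ 1942520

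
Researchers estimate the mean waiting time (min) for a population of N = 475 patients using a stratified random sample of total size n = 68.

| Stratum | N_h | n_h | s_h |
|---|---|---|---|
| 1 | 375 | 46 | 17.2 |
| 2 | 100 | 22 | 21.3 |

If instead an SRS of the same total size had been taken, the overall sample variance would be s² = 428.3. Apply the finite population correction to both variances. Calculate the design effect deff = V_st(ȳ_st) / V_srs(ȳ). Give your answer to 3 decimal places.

V̂(ȳ_st) = Σ W_h² (1 − n_h/N_h) s_h²/n_h, with W_h = N_h/N and N = 475:
  stratum 1: (375/475)²·(1 − 46/375)·17.2²/46 = 3.51673
  stratum 2: (100/475)²·(1 − 22/100)·21.3²/22 = 0.712925
V_st = 4.22965
V_srs = (1 − 68/475)·428.3/68 = 5.39685
deff = V_st / V_srs = 4.22965/5.39685 = 0.7837

deff ≈ 0.784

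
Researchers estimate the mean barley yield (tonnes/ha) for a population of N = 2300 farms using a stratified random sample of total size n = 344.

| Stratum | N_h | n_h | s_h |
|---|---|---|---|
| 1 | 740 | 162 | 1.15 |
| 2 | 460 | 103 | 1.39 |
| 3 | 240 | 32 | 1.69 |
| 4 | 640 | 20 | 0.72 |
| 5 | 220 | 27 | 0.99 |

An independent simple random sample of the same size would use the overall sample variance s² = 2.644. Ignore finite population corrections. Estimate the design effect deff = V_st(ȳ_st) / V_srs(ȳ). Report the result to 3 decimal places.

deff ≈ 0.638

V̂(ȳ_st) = Σ W_h² s_h²/n_h, with W_h = N_h/N and N = 2300:
  stratum 1: (740/2300)²·1.15²/162 = 0.000845062
  stratum 2: (460/2300)²·1.39²/103 = 0.00075033
  stratum 3: (240/2300)²·1.69²/32 = 0.00097183
  stratum 4: (640/2300)²·0.72²/20 = 0.00200696
  stratum 5: (220/2300)²·0.99²/27 = 0.000332121
V_st = 0.00490631
V_srs = s²/n = 2.644/344 = 0.00768605
deff = V_st / V_srs = 0.00490631/0.00768605 = 0.6383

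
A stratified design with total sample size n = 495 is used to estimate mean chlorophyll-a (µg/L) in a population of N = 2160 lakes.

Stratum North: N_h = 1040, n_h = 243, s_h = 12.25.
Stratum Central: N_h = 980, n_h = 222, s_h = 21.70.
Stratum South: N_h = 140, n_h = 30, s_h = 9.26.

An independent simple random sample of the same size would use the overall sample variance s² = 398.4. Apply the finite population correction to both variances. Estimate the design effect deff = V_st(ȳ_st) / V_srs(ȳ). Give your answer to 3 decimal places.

deff ≈ 0.736

V̂(ȳ_st) = Σ W_h² (1 − n_h/N_h) s_h²/n_h, with W_h = N_h/N and N = 2160:
  stratum North: (1040/2160)²·(1 − 243/1040)·12.25²/243 = 0.109711
  stratum Central: (980/2160)²·(1 − 222/980)·21.70²/222 = 0.337718
  stratum South: (140/2160)²·(1 − 30/140)·9.26²/30 = 0.00943439
V_st = 0.456863
V_srs = (1 − 495/2160)·398.4/495 = 0.620404
deff = V_st / V_srs = 0.456863/0.620404 = 0.7364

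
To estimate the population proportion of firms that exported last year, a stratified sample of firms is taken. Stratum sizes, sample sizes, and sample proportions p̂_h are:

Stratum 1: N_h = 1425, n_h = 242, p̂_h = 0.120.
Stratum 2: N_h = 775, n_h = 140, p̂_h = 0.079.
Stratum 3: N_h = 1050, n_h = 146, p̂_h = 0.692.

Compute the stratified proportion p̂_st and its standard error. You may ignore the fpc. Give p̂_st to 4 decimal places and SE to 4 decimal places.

N = 3250; stratum weights W_h = N_h/N.
p̂_st = Σ W_h p̂_h = (1425·0.120 + 775·0.079 + 1050·0.692)/3250 = 0.29502
V̂(p̂_st) = Σ W_h² p̂_h(1−p̂_h)/(n_h−1):
  stratum 1: (1425/3250)²·0.120·0.880/241 = 8.42384e-05
  stratum 2: (775/3250)²·0.079·0.921/139 = 2.97652e-05
  stratum 3: (1050/3250)²·0.692·0.308/145 = 0.000153427
V̂(p̂_st) = 0.00026743; SE = √V̂ = 0.0163533

p̂_st ≈ 0.2950, SE ≈ 0.0164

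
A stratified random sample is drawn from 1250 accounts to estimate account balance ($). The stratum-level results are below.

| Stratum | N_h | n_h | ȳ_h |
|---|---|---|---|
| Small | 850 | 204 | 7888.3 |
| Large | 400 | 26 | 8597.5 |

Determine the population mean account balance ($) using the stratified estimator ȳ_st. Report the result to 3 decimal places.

ȳ_st ≈ 8115.244

N = Σ N_h = 1250. Stratum weights W_h = N_h/N.
ȳ_st = (850·7888.3 + 400·8597.5) / 1250 = 8115.24400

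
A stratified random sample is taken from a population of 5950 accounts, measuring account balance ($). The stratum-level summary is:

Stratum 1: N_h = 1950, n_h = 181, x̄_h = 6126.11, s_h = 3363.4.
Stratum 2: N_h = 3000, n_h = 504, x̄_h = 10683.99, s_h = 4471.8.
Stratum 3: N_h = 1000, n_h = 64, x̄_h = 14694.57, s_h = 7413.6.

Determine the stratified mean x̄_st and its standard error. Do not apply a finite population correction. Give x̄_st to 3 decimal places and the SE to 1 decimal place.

x̄_st = Σ W_h x̄_h = (1950·6126.11 + 3000·10683.99 + 1000·14694.57)/5950 = 9864.27807
V̂(x̄_st) = Σ W_h² s_h²/n_h, with W_h = N_h/N and N = 5950:
  stratum 1: (1950/5950)²·3363.4²/181 = 6712.96
  stratum 2: (3000/5950)²·4471.8²/504 = 10086.6
  stratum 3: (1000/5950)²·7413.6²/64 = 24257.4
V̂(x̄_st) = 41056.9
SE(x̄_st) = √41056.9 = 202.625

x̄_st ≈ 9864.278, SE ≈ 202.6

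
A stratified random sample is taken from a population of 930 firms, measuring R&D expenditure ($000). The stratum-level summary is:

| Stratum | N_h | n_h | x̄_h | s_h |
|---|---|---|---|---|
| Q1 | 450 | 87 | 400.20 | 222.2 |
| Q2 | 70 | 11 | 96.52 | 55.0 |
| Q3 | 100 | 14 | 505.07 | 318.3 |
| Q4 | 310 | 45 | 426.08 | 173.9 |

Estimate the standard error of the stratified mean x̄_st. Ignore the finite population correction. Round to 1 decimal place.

SE(x̄_st) ≈ 17.1

V̂(x̄_st) = Σ W_h² s_h²/n_h, with W_h = N_h/N and N = 930:
  stratum Q1: (450/930)²·222.2²/87 = 132.87
  stratum Q2: (70/930)²·55.0²/11 = 1.55798
  stratum Q3: (100/930)²·318.3²/14 = 83.6718
  stratum Q4: (310/930)²·173.9²/45 = 74.6697
V̂(x̄_st) = 292.77
SE(x̄_st) = √292.77 = 17.1105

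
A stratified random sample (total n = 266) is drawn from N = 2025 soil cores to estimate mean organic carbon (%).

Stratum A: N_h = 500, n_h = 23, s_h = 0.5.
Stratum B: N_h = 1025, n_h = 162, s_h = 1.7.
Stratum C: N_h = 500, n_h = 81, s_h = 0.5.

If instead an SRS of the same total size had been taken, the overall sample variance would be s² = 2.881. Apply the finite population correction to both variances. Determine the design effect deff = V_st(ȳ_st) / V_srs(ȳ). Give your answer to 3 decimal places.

deff ≈ 0.493

V̂(ȳ_st) = Σ W_h² (1 − n_h/N_h) s_h²/n_h, with W_h = N_h/N and N = 2025:
  stratum A: (500/2025)²·(1 − 23/500)·0.5²/23 = 0.000632194
  stratum B: (1025/2025)²·(1 − 162/1025)·1.7²/162 = 0.00384829
  stratum C: (500/2025)²·(1 − 81/500)·0.5²/81 = 0.000157684
V_st = 0.00463817
V_srs = (1 − 266/2025)·2.881/266 = 0.00940811
deff = V_st / V_srs = 0.00463817/0.00940811 = 0.4930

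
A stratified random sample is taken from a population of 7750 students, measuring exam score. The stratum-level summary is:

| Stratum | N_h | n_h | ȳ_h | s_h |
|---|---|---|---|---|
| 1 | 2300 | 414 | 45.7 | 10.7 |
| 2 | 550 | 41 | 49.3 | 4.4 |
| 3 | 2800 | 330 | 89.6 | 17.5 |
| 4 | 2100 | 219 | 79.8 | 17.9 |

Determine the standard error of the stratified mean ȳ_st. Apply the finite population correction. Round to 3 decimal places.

SE(ȳ_st) ≈ 0.475

V̂(ȳ_st) = Σ W_h² (1 − n_h/N_h) s_h²/n_h, with W_h = N_h/N and N = 7750:
  stratum 1: (2300/7750)²·(1 − 414/2300)·10.7²/414 = 0.0199725
  stratum 2: (550/7750)²·(1 − 41/550)·4.4²/41 = 0.00220089
  stratum 3: (2800/7750)²·(1 − 330/2800)·17.5²/330 = 0.10686
  stratum 4: (2100/7750)²·(1 − 219/2100)·17.9²/219 = 0.0962203
V̂(ȳ_st) = 0.225253
SE(ȳ_st) = √0.225253 = 0.474609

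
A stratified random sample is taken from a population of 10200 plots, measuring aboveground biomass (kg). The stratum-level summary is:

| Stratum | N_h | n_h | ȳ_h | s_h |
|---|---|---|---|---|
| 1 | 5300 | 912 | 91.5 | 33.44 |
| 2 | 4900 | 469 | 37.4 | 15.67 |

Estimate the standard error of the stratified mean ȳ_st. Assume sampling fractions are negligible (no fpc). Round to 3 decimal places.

V̂(ȳ_st) = Σ W_h² s_h²/n_h, with W_h = N_h/N and N = 10200:
  stratum 1: (5300/10200)²·33.44²/912 = 0.331047
  stratum 2: (4900/10200)²·15.67²/469 = 0.120825
V̂(ȳ_st) = 0.451872
SE(ȳ_st) = √0.451872 = 0.672214

SE(ȳ_st) ≈ 0.672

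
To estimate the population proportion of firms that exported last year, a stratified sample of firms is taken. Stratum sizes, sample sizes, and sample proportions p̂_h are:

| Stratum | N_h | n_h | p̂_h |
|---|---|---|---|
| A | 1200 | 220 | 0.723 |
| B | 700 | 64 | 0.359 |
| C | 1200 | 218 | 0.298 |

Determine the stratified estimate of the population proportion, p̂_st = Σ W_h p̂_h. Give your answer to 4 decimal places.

N = 3100; stratum weights W_h = N_h/N.
p̂_st = Σ W_h p̂_h = (1200·0.723 + 700·0.359 + 1200·0.298)/3100 = 0.47629

p̂_st ≈ 0.4763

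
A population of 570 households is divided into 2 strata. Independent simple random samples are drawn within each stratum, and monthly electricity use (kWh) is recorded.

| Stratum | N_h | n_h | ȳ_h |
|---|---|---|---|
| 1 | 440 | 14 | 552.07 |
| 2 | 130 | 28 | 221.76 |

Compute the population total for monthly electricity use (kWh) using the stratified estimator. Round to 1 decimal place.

τ̂_st ≈ 271739.6

τ̂_st = Σ N_h ȳ_h = 440·552.07 + 130·221.76 = 271739.6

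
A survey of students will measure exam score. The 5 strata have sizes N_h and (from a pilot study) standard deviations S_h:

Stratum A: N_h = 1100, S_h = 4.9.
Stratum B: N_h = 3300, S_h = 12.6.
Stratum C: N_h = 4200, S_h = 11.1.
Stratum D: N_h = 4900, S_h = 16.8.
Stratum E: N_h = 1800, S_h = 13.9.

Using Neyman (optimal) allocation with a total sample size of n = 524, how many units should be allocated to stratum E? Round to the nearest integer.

65

Neyman allocation: n_h = n · N_h S_h / Σ N_i S_i, with n = 524.
  stratum A: N_h·S_h = 1100·4.9 = 5390.00
  stratum B: N_h·S_h = 3300·12.6 = 41580.00
  stratum C: N_h·S_h = 4200·11.1 = 46620.00
  stratum D: N_h·S_h = 4900·16.8 = 82320.00
  stratum E: N_h·S_h = 1800·13.9 = 25020.00
Σ N_h S_h = 200930.00
n for stratum E = 524·25020.00/200930.00 = 65.249 → 65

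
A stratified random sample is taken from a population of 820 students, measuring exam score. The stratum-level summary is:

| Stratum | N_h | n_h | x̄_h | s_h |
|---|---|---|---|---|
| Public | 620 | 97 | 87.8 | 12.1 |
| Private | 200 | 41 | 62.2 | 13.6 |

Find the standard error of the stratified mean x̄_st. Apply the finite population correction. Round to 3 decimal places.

V̂(x̄_st) = Σ W_h² (1 − n_h/N_h) s_h²/n_h, with W_h = N_h/N and N = 820:
  stratum Public: (620/820)²·(1 − 97/620)·12.1²/97 = 0.727888
  stratum Private: (200/820)²·(1 − 41/200)·13.6²/41 = 0.21335
V̂(x̄_st) = 0.941239
SE(x̄_st) = √0.941239 = 0.970174

SE(x̄_st) ≈ 0.970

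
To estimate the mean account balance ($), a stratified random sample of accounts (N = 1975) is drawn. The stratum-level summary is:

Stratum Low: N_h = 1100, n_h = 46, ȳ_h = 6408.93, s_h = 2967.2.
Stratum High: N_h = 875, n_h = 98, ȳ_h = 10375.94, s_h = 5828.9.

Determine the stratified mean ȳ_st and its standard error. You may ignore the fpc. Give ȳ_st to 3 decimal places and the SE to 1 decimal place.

ȳ_st ≈ 8166.466, SE ≈ 357.0

ȳ_st = Σ W_h ȳ_h = (1100·6408.93 + 875·10375.94)/1975 = 8166.46608
V̂(ȳ_st) = Σ W_h² s_h²/n_h, with W_h = N_h/N and N = 1975:
  stratum Low: (1100/1975)²·2967.2²/46 = 59372.7
  stratum High: (875/1975)²·5828.9²/98 = 68050.1
V̂(ȳ_st) = 127423
SE(ȳ_st) = √127423 = 356.963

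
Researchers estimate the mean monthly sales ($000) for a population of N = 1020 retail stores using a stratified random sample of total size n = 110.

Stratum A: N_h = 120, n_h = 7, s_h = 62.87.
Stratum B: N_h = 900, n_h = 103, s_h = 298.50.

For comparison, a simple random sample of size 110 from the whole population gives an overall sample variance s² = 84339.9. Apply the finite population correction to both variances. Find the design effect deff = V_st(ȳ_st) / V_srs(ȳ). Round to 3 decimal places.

V̂(ȳ_st) = Σ W_h² (1 − n_h/N_h) s_h²/n_h, with W_h = N_h/N and N = 1020:
  stratum A: (120/1020)²·(1 − 7/120)·62.87²/7 = 7.3595
  stratum B: (900/1020)²·(1 − 103/900)·298.50²/103 = 596.42
V_st = 603.779
V_srs = (1 − 110/1020)·84339.9/110 = 684.04
deff = V_st / V_srs = 603.779/684.04 = 0.8827

deff ≈ 0.883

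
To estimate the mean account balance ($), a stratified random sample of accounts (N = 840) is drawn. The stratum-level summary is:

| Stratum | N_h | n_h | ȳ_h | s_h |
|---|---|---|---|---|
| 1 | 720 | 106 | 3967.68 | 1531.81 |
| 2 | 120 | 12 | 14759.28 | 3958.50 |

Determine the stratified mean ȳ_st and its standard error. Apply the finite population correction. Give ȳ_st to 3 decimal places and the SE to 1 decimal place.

ȳ_st ≈ 5509.337, SE ≈ 194.6

ȳ_st = Σ W_h ȳ_h = (720·3967.68 + 120·14759.28)/840 = 5509.33714
V̂(ȳ_st) = Σ W_h² (1 − n_h/N_h) s_h²/n_h, with W_h = N_h/N and N = 840:
  stratum 1: (720/840)²·(1 − 106/720)·1531.81²/106 = 13869
  stratum 2: (120/840)²·(1 − 12/120)·3958.50²/12 = 23984.3
V̂(ȳ_st) = 37853.3
SE(ȳ_st) = √37853.3 = 194.559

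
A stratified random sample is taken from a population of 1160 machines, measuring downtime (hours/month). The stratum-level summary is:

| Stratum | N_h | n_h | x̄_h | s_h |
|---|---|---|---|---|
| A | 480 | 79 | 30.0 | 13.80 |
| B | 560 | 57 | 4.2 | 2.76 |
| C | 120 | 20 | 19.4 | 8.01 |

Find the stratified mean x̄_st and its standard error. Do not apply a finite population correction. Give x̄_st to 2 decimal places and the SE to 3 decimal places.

x̄_st ≈ 16.45, SE ≈ 0.692

x̄_st = Σ W_h x̄_h = (480·30.0 + 560·4.2 + 120·19.4)/1160 = 16.44828
V̂(x̄_st) = Σ W_h² s_h²/n_h, with W_h = N_h/N and N = 1160:
  stratum A: (480/1160)²·13.80²/79 = 0.41276
  stratum B: (560/1160)²·2.76²/57 = 0.0311461
  stratum C: (120/1160)²·8.01²/20 = 0.0343306
V̂(x̄_st) = 0.478237
SE(x̄_st) = √0.478237 = 0.691547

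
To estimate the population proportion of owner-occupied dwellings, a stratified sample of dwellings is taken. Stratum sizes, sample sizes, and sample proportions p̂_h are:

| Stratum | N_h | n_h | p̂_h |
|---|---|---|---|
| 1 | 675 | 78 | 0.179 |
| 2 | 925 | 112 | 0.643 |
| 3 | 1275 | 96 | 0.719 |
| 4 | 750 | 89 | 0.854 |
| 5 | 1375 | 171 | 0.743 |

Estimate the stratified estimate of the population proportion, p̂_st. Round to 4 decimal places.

N = 5000; stratum weights W_h = N_h/N.
p̂_st = Σ W_h p̂_h = (675·0.179 + 925·0.643 + 1275·0.719 + 750·0.854 + 1375·0.743)/5000 = 0.65889

p̂_st ≈ 0.6589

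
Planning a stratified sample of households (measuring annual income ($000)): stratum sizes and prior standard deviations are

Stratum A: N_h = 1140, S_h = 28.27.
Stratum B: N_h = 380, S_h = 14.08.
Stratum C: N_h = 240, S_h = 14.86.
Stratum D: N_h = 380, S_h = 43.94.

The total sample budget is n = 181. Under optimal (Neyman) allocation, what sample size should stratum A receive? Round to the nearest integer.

101

Neyman allocation: n_h = n · N_h S_h / Σ N_i S_i, with n = 181.
  stratum A: N_h·S_h = 1140·28.27 = 32227.80
  stratum B: N_h·S_h = 380·14.08 = 5350.40
  stratum C: N_h·S_h = 240·14.86 = 3566.40
  stratum D: N_h·S_h = 380·43.94 = 16697.20
Σ N_h S_h = 57841.80
n for stratum A = 181·32227.80/57841.80 = 100.848 → 101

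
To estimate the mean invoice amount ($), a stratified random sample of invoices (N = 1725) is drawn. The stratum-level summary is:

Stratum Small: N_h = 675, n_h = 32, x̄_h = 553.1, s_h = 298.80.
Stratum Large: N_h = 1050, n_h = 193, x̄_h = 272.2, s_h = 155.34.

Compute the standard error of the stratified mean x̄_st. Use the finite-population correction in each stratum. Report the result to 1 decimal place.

V̂(x̄_st) = Σ W_h² (1 − n_h/N_h) s_h²/n_h, with W_h = N_h/N and N = 1725:
  stratum Small: (675/1725)²·(1 − 32/675)·298.80²/32 = 406.956
  stratum Large: (1050/1725)²·(1 − 193/1050)·155.34²/193 = 37.8095
V̂(x̄_st) = 444.766
SE(x̄_st) = √444.766 = 21.0895

SE(x̄_st) ≈ 21.1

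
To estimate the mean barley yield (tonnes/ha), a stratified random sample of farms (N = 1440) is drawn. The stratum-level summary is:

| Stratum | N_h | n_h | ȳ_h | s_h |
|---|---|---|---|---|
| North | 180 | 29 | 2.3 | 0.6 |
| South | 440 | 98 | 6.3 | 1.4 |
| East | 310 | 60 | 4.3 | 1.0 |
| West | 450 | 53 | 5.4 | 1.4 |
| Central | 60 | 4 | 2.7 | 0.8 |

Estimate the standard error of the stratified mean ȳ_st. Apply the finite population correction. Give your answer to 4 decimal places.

SE(ȳ_st) ≈ 0.0754

V̂(ȳ_st) = Σ W_h² (1 − n_h/N_h) s_h²/n_h, with W_h = N_h/N and N = 1440:
  stratum North: (180/1440)²·(1 − 29/180)·0.6²/29 = 0.000162716
  stratum South: (440/1440)²·(1 − 98/440)·1.4²/98 = 0.00145139
  stratum East: (310/1440)²·(1 − 60/310)·1.0²/60 = 0.00062291
  stratum West: (450/1440)²·(1 − 53/450)·1.4²/53 = 0.00318609
  stratum Central: (60/1440)²·(1 − 4/60)·0.8²/4 = 0.000259259
V̂(ȳ_st) = 0.00568237
SE(ȳ_st) = √0.00568237 = 0.0753815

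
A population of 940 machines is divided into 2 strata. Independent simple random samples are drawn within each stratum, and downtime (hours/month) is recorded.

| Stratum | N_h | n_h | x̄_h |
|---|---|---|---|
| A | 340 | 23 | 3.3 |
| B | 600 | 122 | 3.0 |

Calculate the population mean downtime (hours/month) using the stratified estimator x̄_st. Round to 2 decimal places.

N = Σ N_h = 940. Stratum weights W_h = N_h/N.
x̄_st = (340·3.3 + 600·3.0) / 940 = 3.1085

x̄_st ≈ 3.11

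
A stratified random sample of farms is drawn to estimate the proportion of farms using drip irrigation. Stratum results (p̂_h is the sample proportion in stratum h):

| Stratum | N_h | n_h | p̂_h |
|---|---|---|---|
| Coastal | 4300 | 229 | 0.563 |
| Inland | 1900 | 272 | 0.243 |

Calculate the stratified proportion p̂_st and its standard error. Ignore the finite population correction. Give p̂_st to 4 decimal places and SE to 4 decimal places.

N = 6200; stratum weights W_h = N_h/N.
p̂_st = Σ W_h p̂_h = (4300·0.563 + 1900·0.243)/6200 = 0.46494
V̂(p̂_st) = Σ W_h² p̂_h(1−p̂_h)/(n_h−1):
  stratum Coastal: (4300/6200)²·0.563·0.437/228 = 0.000519049
  stratum Inland: (1900/6200)²·0.243·0.757/271 = 6.37465e-05
V̂(p̂_st) = 0.000582796; SE = √V̂ = 0.0241412

p̂_st ≈ 0.4649, SE ≈ 0.0241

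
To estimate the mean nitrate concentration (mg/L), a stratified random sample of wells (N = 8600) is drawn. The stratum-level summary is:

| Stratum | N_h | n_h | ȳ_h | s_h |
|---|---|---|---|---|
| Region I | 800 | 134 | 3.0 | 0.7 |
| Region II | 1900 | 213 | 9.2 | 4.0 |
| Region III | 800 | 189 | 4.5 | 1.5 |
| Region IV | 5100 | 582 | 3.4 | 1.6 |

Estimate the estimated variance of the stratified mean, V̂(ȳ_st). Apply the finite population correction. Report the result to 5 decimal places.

V̂(ȳ_st) ≈ 0.00473

V̂(ȳ_st) = Σ W_h² (1 − n_h/N_h) s_h²/n_h, with W_h = N_h/N and N = 8600:
  stratum Region I: (800/8600)²·(1 − 134/800)·0.7²/134 = 2.63426e-05
  stratum Region II: (1900/8600)²·(1 − 213/1900)·4.0²/213 = 0.00325546
  stratum Region III: (800/8600)²·(1 − 189/800)·1.5²/189 = 7.86783e-05
  stratum Region IV: (5100/8600)²·(1 − 582/5100)·1.6²/582 = 0.00137037
V̂(ȳ_st) = 0.00473085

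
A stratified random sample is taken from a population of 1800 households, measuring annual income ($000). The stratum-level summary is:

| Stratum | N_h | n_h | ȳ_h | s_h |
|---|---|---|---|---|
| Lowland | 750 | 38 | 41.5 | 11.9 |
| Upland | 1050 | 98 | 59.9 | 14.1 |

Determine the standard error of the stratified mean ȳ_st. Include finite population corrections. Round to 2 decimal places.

SE(ȳ_st) ≈ 1.11

V̂(ȳ_st) = Σ W_h² (1 − n_h/N_h) s_h²/n_h, with W_h = N_h/N and N = 1800:
  stratum Lowland: (750/1800)²·(1 − 38/750)·11.9²/38 = 0.614195
  stratum Upland: (1050/1800)²·(1 − 98/1050)·14.1²/98 = 0.625883
V̂(ȳ_st) = 1.24008
SE(ȳ_st) = √1.24008 = 1.11359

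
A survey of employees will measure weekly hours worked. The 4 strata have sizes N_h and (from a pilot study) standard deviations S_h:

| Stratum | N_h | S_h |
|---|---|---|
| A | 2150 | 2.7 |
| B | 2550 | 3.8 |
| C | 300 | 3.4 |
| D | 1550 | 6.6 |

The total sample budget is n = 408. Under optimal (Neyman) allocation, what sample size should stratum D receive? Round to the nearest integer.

156

Neyman allocation: n_h = n · N_h S_h / Σ N_i S_i, with n = 408.
  stratum A: N_h·S_h = 2150·2.7 = 5805.00
  stratum B: N_h·S_h = 2550·3.8 = 9690.00
  stratum C: N_h·S_h = 300·3.4 = 1020.00
  stratum D: N_h·S_h = 1550·6.6 = 10230.00
Σ N_h S_h = 26745.00
n for stratum D = 408·10230.00/26745.00 = 156.061 → 156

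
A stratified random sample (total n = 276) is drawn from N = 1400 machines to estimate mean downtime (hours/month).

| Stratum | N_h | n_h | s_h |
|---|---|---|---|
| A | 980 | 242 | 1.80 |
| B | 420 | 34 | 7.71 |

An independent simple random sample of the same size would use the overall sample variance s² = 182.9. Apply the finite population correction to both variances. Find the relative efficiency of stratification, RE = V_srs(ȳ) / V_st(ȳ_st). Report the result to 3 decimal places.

V̂(ȳ_st) = Σ W_h² (1 − n_h/N_h) s_h²/n_h, with W_h = N_h/N and N = 1400:
  stratum A: (980/1400)²·(1 − 242/980)·1.80²/242 = 0.00494033
  stratum B: (420/1400)²·(1 − 34/420)·7.71²/34 = 0.144614
V_st = 0.149554
V_srs = (1 − 276/1400)·182.9/276 = 0.532038
Relative efficiency = V_srs / V_st = 0.532038/0.149554 = 3.5575

RE ≈ 3.557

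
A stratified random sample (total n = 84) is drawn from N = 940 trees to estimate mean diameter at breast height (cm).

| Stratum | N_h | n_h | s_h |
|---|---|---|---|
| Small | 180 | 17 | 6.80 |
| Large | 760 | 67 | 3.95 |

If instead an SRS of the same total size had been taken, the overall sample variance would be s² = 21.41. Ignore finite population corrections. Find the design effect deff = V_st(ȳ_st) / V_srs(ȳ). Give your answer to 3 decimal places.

V̂(ȳ_st) = Σ W_h² s_h²/n_h, with W_h = N_h/N and N = 940:
  stratum Small: (180/940)²·6.80²/17 = 0.0997374
  stratum Large: (760/940)²·3.95²/67 = 0.152227
V_st = 0.251964
V_srs = s²/n = 21.41/84 = 0.254881
deff = V_st / V_srs = 0.251964/0.254881 = 0.9886

deff ≈ 0.989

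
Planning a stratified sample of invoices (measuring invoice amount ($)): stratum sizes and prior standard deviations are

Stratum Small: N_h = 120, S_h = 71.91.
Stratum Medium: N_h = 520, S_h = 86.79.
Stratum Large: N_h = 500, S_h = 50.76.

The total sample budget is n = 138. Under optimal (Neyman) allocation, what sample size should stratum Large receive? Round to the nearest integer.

44

Neyman allocation: n_h = n · N_h S_h / Σ N_i S_i, with n = 138.
  stratum Small: N_h·S_h = 120·71.91 = 8629.20
  stratum Medium: N_h·S_h = 520·86.79 = 45130.80
  stratum Large: N_h·S_h = 500·50.76 = 25380.00
Σ N_h S_h = 79140.00
n for stratum Large = 138·25380.00/79140.00 = 44.256 → 44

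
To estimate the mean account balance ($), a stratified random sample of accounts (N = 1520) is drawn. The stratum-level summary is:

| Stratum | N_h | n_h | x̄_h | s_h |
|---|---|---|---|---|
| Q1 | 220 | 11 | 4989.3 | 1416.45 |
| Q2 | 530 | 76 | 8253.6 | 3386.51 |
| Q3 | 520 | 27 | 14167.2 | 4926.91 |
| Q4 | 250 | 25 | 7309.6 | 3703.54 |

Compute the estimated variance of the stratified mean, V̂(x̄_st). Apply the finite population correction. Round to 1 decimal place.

V̂(x̄_st) = Σ W_h² (1 − n_h/N_h) s_h²/n_h, with W_h = N_h/N and N = 1520:
  stratum Q1: (220/1520)²·(1 − 11/220)·1416.45²/11 = 3629.87
  stratum Q2: (530/1520)²·(1 − 76/530)·3386.51²/76 = 15715.8
  stratum Q3: (520/1520)²·(1 − 27/520)·4926.91²/27 = 99758.2
  stratum Q4: (250/1520)²·(1 − 25/250)·3703.54²/25 = 13357.6
V̂(x̄_st) = 132461

V̂(x̄_st) ≈ 132461.5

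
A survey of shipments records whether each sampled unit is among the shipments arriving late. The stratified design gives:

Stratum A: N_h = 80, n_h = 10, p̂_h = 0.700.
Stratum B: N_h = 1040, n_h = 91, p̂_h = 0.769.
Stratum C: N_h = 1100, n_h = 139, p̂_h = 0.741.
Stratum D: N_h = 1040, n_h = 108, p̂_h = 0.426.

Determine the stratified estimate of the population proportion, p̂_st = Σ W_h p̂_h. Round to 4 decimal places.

p̂_st ≈ 0.6484

N = 3260; stratum weights W_h = N_h/N.
p̂_st = Σ W_h p̂_h = (80·0.700 + 1040·0.769 + 1100·0.741 + 1040·0.426)/3260 = 0.64844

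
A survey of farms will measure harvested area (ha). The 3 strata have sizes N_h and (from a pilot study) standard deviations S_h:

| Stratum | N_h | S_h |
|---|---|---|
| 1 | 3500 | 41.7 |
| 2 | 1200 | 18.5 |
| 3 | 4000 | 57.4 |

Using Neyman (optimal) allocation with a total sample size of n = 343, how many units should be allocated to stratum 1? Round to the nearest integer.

126

Neyman allocation: n_h = n · N_h S_h / Σ N_i S_i, with n = 343.
  stratum 1: N_h·S_h = 3500·41.7 = 145950.00
  stratum 2: N_h·S_h = 1200·18.5 = 22200.00
  stratum 3: N_h·S_h = 4000·57.4 = 229600.00
Σ N_h S_h = 397750.00
n for stratum 1 = 343·145950.00/397750.00 = 125.860 → 126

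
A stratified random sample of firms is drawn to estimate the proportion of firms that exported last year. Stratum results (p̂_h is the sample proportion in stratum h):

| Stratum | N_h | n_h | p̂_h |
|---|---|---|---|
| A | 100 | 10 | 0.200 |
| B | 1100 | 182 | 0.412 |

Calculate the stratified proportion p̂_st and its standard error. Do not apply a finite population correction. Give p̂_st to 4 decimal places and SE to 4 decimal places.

N = 1200; stratum weights W_h = N_h/N.
p̂_st = Σ W_h p̂_h = (100·0.200 + 1100·0.412)/1200 = 0.39433
V̂(p̂_st) = Σ W_h² p̂_h(1−p̂_h)/(n_h−1):
  stratum A: (100/1200)²·0.200·0.800/9 = 0.000123457
  stratum B: (1100/1200)²·0.412·0.588/181 = 0.00112465
V̂(p̂_st) = 0.00124811; SE = √V̂ = 0.0353286

p̂_st ≈ 0.3943, SE ≈ 0.0353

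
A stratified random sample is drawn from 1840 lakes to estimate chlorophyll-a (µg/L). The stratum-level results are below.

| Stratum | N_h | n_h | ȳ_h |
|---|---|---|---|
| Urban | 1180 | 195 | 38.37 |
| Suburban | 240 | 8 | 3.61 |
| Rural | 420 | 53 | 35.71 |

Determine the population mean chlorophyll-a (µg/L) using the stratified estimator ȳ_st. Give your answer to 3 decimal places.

N = Σ N_h = 1840. Stratum weights W_h = N_h/N.
ȳ_st = (1180·38.37 + 240·3.61 + 420·35.71) / 1840 = 33.22891

ȳ_st ≈ 33.229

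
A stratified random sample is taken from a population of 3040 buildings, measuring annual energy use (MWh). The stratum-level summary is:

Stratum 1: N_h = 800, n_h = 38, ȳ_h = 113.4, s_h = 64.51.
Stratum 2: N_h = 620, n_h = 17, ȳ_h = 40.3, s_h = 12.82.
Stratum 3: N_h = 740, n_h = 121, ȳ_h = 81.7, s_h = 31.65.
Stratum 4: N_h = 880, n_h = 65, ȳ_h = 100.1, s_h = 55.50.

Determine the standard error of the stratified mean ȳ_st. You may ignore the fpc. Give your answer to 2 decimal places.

SE(ȳ_st) ≈ 3.53

V̂(ȳ_st) = Σ W_h² s_h²/n_h, with W_h = N_h/N and N = 3040:
  stratum 1: (800/3040)²·64.51²/38 = 7.58409
  stratum 2: (620/3040)²·12.82²/17 = 0.402127
  stratum 3: (740/3040)²·31.65²/121 = 0.490544
  stratum 4: (880/3040)²·55.50²/65 = 3.97092
V̂(ȳ_st) = 12.4477
SE(ȳ_st) = √12.4477 = 3.52813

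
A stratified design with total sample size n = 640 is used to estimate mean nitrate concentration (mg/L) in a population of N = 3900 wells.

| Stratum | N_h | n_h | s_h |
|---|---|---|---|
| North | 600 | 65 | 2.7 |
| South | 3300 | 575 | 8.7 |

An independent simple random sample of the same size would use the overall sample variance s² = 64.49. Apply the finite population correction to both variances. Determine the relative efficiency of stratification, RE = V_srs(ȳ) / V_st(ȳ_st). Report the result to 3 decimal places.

V̂(ȳ_st) = Σ W_h² (1 − n_h/N_h) s_h²/n_h, with W_h = N_h/N and N = 3900:
  stratum North: (600/3900)²·(1 − 65/600)·2.7²/65 = 0.00236695
  stratum South: (3300/3900)²·(1 − 575/3300)·8.7²/575 = 0.0778255
V_st = 0.0801925
V_srs = (1 − 640/3900)·64.49/640 = 0.0842297
Relative efficiency = V_srs / V_st = 0.0842297/0.0801925 = 1.0503

RE ≈ 1.050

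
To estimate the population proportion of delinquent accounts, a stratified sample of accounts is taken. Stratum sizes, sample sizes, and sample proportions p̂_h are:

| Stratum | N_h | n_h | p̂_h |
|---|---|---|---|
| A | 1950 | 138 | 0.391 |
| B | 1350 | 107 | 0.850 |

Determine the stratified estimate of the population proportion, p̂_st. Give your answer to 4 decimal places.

p̂_st ≈ 0.5788

N = 3300; stratum weights W_h = N_h/N.
p̂_st = Σ W_h p̂_h = (1950·0.391 + 1350·0.850)/3300 = 0.57877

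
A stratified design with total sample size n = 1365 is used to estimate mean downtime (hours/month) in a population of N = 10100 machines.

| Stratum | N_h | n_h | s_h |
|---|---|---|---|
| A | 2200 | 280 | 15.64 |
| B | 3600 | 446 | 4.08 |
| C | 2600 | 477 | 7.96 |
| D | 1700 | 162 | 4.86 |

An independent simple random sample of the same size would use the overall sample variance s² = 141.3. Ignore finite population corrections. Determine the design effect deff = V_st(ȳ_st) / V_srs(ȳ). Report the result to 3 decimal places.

V̂(ȳ_st) = Σ W_h² s_h²/n_h, with W_h = N_h/N and N = 10100:
  stratum A: (2200/10100)²·15.64²/280 = 0.0414494
  stratum B: (3600/10100)²·4.08²/446 = 0.00474185
  stratum C: (2600/10100)²·7.96²/477 = 0.00880261
  stratum D: (1700/10100)²·4.86²/162 = 0.0041306
V_st = 0.0591244
V_srs = s²/n = 141.3/1365 = 0.103516
deff = V_st / V_srs = 0.0591244/0.103516 = 0.5712

deff ≈ 0.571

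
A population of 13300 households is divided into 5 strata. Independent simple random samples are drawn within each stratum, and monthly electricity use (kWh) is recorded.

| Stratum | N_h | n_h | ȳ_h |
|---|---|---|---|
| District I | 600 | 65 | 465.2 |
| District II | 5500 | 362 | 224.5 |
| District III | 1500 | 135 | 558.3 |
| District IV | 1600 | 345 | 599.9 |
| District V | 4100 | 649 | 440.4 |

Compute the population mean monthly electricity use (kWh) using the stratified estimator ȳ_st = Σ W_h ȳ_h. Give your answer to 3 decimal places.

ȳ_st ≈ 384.722

N = Σ N_h = 13300. Stratum weights W_h = N_h/N.
ȳ_st = (600·465.2 + 5500·224.5 + 1500·558.3 + 1600·599.9 + 4100·440.4) / 13300 = 384.72180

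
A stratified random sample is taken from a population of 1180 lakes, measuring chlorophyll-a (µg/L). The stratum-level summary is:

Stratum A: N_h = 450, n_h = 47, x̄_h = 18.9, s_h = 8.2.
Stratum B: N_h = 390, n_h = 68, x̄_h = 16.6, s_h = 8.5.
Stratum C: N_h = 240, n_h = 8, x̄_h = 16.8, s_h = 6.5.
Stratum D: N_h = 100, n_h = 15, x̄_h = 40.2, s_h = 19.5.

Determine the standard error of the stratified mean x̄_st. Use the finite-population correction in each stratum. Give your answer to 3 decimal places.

V̂(x̄_st) = Σ W_h² (1 − n_h/N_h) s_h²/n_h, with W_h = N_h/N and N = 1180:
  stratum A: (450/1180)²·(1 − 47/450)·8.2²/47 = 0.18633
  stratum B: (390/1180)²·(1 − 68/390)·8.5²/68 = 0.0958265
  stratum C: (240/1180)²·(1 − 8/240)·6.5²/8 = 0.211189
  stratum D: (100/1180)²·(1 − 15/100)·19.5²/15 = 0.154751
V̂(x̄_st) = 0.648097
SE(x̄_st) = √0.648097 = 0.805045

SE(x̄_st) ≈ 0.805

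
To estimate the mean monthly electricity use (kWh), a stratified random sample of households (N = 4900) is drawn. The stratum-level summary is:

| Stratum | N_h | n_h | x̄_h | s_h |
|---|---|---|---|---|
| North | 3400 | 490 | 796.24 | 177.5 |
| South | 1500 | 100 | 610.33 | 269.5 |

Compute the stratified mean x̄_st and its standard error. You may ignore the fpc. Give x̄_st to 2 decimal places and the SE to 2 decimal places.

x̄_st = Σ W_h x̄_h = (3400·796.24 + 1500·610.33)/4900 = 739.32878
V̂(x̄_st) = Σ W_h² s_h²/n_h, with W_h = N_h/N and N = 4900:
  stratum North: (3400/4900)²·177.5²/490 = 30.9575
  stratum South: (1500/4900)²·269.5²/100 = 68.0625
V̂(x̄_st) = 99.02
SE(x̄_st) = √99.02 = 9.95088

x̄_st ≈ 739.33, SE ≈ 9.95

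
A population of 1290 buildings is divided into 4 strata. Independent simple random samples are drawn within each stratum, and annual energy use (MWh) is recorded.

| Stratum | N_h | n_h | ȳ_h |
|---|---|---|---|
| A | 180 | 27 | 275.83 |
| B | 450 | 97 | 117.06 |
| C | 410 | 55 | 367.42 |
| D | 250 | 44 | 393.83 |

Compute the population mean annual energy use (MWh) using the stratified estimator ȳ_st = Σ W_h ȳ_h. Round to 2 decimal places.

ȳ_st ≈ 272.42

N = Σ N_h = 1290. Stratum weights W_h = N_h/N.
ȳ_st = (180·275.83 + 450·117.06 + 410·367.42 + 250·393.83) / 1290 = 272.4233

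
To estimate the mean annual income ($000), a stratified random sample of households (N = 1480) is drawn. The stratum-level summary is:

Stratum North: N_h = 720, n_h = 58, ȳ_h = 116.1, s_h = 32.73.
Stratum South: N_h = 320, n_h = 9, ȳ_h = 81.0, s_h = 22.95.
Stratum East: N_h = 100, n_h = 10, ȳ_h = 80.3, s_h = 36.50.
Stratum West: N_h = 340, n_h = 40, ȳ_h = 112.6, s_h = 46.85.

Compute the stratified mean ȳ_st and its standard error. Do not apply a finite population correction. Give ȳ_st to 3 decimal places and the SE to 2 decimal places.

ȳ_st = Σ W_h ȳ_h = (720·116.1 + 320·81.0 + 100·80.3 + 340·112.6)/1480 = 105.28784
V̂(ȳ_st) = Σ W_h² s_h²/n_h, with W_h = N_h/N and N = 1480:
  stratum North: (720/1480)²·32.73²/58 = 4.37125
  stratum South: (320/1480)²·22.95²/9 = 2.73589
  stratum East: (100/1480)²·36.50²/10 = 0.608222
  stratum West: (340/1480)²·46.85²/40 = 2.89597
V̂(ȳ_st) = 10.6113
SE(ȳ_st) = √10.6113 = 3.2575

ȳ_st ≈ 105.288, SE ≈ 3.26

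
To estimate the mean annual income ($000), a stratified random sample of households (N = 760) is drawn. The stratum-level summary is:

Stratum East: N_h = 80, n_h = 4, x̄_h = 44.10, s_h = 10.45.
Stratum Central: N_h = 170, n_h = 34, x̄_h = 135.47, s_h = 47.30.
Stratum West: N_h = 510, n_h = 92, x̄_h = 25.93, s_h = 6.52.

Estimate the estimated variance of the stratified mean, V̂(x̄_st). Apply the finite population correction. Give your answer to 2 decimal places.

V̂(x̄_st) = Σ W_h² (1 − n_h/N_h) s_h²/n_h, with W_h = N_h/N and N = 760:
  stratum East: (80/760)²·(1 − 4/80)·10.45²/4 = 0.287375
  stratum Central: (170/760)²·(1 − 34/170)·47.30²/34 = 2.63393
  stratum West: (510/760)²·(1 − 92/510)·6.52²/92 = 0.17054
V̂(x̄_st) = 3.09184

V̂(x̄_st) ≈ 3.09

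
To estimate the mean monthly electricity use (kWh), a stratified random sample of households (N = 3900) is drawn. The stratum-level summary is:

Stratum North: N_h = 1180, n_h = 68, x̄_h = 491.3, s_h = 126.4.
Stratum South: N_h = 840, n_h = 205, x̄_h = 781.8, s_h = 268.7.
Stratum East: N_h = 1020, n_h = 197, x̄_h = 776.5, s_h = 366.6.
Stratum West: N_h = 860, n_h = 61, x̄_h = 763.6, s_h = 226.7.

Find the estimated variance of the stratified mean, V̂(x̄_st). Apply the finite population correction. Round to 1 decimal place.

V̂(x̄_st) = Σ W_h² (1 − n_h/N_h) s_h²/n_h, with W_h = N_h/N and N = 3900:
  stratum North: (1180/3900)²·(1 − 68/1180)·126.4²/68 = 20.2695
  stratum South: (840/3900)²·(1 − 205/840)·268.7²/205 = 12.3511
  stratum East: (1020/3900)²·(1 − 197/1020)·366.6²/197 = 37.6521
  stratum West: (860/3900)²·(1 − 61/860)·226.7²/61 = 38.0618
V̂(x̄_st) = 108.334

V̂(x̄_st) ≈ 108.3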